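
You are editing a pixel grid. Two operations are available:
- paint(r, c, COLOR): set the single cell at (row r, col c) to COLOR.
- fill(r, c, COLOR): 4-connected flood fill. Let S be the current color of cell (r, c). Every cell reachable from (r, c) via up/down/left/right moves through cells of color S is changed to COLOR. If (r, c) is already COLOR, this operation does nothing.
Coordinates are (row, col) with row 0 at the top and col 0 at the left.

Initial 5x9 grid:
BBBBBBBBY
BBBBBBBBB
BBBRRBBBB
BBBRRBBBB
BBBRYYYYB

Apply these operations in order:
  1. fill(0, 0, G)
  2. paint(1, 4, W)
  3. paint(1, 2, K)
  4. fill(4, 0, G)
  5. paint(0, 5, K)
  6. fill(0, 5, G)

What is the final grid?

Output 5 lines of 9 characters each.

After op 1 fill(0,0,G) [35 cells changed]:
GGGGGGGGY
GGGGGGGGG
GGGRRGGGG
GGGRRGGGG
GGGRYYYYG
After op 2 paint(1,4,W):
GGGGGGGGY
GGGGWGGGG
GGGRRGGGG
GGGRRGGGG
GGGRYYYYG
After op 3 paint(1,2,K):
GGGGGGGGY
GGKGWGGGG
GGGRRGGGG
GGGRRGGGG
GGGRYYYYG
After op 4 fill(4,0,G) [0 cells changed]:
GGGGGGGGY
GGKGWGGGG
GGGRRGGGG
GGGRRGGGG
GGGRYYYYG
After op 5 paint(0,5,K):
GGGGGKGGY
GGKGWGGGG
GGGRRGGGG
GGGRRGGGG
GGGRYYYYG
After op 6 fill(0,5,G) [1 cells changed]:
GGGGGGGGY
GGKGWGGGG
GGGRRGGGG
GGGRRGGGG
GGGRYYYYG

Answer: GGGGGGGGY
GGKGWGGGG
GGGRRGGGG
GGGRRGGGG
GGGRYYYYG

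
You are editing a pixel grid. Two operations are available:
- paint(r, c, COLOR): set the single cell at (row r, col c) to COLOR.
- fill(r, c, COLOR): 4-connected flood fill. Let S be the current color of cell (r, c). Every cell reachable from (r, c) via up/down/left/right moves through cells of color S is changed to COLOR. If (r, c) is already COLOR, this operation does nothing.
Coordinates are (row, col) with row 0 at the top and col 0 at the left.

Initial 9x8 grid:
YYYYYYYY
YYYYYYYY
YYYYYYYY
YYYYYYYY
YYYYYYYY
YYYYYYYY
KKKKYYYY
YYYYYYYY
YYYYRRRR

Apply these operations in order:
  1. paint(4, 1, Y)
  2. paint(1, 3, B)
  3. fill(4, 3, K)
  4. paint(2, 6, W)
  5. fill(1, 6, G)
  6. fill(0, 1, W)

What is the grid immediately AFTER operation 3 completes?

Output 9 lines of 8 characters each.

After op 1 paint(4,1,Y):
YYYYYYYY
YYYYYYYY
YYYYYYYY
YYYYYYYY
YYYYYYYY
YYYYYYYY
KKKKYYYY
YYYYYYYY
YYYYRRRR
After op 2 paint(1,3,B):
YYYYYYYY
YYYBYYYY
YYYYYYYY
YYYYYYYY
YYYYYYYY
YYYYYYYY
KKKKYYYY
YYYYYYYY
YYYYRRRR
After op 3 fill(4,3,K) [63 cells changed]:
KKKKKKKK
KKKBKKKK
KKKKKKKK
KKKKKKKK
KKKKKKKK
KKKKKKKK
KKKKKKKK
KKKKKKKK
KKKKRRRR

Answer: KKKKKKKK
KKKBKKKK
KKKKKKKK
KKKKKKKK
KKKKKKKK
KKKKKKKK
KKKKKKKK
KKKKKKKK
KKKKRRRR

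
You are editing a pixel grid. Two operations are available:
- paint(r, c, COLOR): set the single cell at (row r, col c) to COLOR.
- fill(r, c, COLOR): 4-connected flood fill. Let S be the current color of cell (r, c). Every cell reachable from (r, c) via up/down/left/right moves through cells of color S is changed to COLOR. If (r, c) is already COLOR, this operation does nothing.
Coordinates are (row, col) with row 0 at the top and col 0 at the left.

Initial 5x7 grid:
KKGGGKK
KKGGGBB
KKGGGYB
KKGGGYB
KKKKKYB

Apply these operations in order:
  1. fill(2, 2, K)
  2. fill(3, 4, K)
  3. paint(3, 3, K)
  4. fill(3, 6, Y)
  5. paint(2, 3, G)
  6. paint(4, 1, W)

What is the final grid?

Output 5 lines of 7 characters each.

Answer: KKKKKKK
KKKKKYY
KKKGKYY
KKKKKYY
KWKKKYY

Derivation:
After op 1 fill(2,2,K) [12 cells changed]:
KKKKKKK
KKKKKBB
KKKKKYB
KKKKKYB
KKKKKYB
After op 2 fill(3,4,K) [0 cells changed]:
KKKKKKK
KKKKKBB
KKKKKYB
KKKKKYB
KKKKKYB
After op 3 paint(3,3,K):
KKKKKKK
KKKKKBB
KKKKKYB
KKKKKYB
KKKKKYB
After op 4 fill(3,6,Y) [5 cells changed]:
KKKKKKK
KKKKKYY
KKKKKYY
KKKKKYY
KKKKKYY
After op 5 paint(2,3,G):
KKKKKKK
KKKKKYY
KKKGKYY
KKKKKYY
KKKKKYY
After op 6 paint(4,1,W):
KKKKKKK
KKKKKYY
KKKGKYY
KKKKKYY
KWKKKYY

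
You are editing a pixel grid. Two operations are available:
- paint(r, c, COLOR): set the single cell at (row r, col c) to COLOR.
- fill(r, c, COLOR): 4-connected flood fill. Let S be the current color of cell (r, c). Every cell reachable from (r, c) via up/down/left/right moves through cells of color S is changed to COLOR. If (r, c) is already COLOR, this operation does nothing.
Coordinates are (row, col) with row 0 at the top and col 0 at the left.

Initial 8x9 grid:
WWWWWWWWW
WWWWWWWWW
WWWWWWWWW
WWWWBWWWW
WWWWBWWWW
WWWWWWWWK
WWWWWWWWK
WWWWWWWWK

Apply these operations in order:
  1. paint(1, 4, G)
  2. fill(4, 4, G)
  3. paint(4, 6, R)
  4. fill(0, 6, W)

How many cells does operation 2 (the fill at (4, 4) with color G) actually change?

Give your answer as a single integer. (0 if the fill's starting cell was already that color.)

Answer: 2

Derivation:
After op 1 paint(1,4,G):
WWWWWWWWW
WWWWGWWWW
WWWWWWWWW
WWWWBWWWW
WWWWBWWWW
WWWWWWWWK
WWWWWWWWK
WWWWWWWWK
After op 2 fill(4,4,G) [2 cells changed]:
WWWWWWWWW
WWWWGWWWW
WWWWWWWWW
WWWWGWWWW
WWWWGWWWW
WWWWWWWWK
WWWWWWWWK
WWWWWWWWK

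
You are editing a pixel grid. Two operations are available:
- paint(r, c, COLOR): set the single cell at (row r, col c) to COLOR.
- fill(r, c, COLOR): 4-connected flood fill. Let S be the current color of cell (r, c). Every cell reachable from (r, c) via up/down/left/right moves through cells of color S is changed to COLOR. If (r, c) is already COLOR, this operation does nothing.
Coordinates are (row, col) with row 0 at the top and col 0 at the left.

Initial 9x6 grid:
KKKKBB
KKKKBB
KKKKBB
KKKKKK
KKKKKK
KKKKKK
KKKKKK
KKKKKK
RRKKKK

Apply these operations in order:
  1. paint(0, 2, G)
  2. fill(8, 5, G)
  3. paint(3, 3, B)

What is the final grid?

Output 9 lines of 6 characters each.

After op 1 paint(0,2,G):
KKGKBB
KKKKBB
KKKKBB
KKKKKK
KKKKKK
KKKKKK
KKKKKK
KKKKKK
RRKKKK
After op 2 fill(8,5,G) [45 cells changed]:
GGGGBB
GGGGBB
GGGGBB
GGGGGG
GGGGGG
GGGGGG
GGGGGG
GGGGGG
RRGGGG
After op 3 paint(3,3,B):
GGGGBB
GGGGBB
GGGGBB
GGGBGG
GGGGGG
GGGGGG
GGGGGG
GGGGGG
RRGGGG

Answer: GGGGBB
GGGGBB
GGGGBB
GGGBGG
GGGGGG
GGGGGG
GGGGGG
GGGGGG
RRGGGG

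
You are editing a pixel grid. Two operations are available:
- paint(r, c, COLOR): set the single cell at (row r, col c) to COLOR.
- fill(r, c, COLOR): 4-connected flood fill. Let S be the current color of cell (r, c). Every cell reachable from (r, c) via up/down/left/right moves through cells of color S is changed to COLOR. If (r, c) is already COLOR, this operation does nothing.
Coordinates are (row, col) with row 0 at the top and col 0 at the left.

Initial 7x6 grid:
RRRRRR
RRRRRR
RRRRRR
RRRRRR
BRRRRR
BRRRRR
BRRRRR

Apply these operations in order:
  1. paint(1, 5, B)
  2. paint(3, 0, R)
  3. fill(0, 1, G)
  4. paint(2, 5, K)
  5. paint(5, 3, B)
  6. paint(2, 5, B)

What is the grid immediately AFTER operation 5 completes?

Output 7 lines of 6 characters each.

Answer: GGGGGG
GGGGGB
GGGGGK
GGGGGG
BGGGGG
BGGBGG
BGGGGG

Derivation:
After op 1 paint(1,5,B):
RRRRRR
RRRRRB
RRRRRR
RRRRRR
BRRRRR
BRRRRR
BRRRRR
After op 2 paint(3,0,R):
RRRRRR
RRRRRB
RRRRRR
RRRRRR
BRRRRR
BRRRRR
BRRRRR
After op 3 fill(0,1,G) [38 cells changed]:
GGGGGG
GGGGGB
GGGGGG
GGGGGG
BGGGGG
BGGGGG
BGGGGG
After op 4 paint(2,5,K):
GGGGGG
GGGGGB
GGGGGK
GGGGGG
BGGGGG
BGGGGG
BGGGGG
After op 5 paint(5,3,B):
GGGGGG
GGGGGB
GGGGGK
GGGGGG
BGGGGG
BGGBGG
BGGGGG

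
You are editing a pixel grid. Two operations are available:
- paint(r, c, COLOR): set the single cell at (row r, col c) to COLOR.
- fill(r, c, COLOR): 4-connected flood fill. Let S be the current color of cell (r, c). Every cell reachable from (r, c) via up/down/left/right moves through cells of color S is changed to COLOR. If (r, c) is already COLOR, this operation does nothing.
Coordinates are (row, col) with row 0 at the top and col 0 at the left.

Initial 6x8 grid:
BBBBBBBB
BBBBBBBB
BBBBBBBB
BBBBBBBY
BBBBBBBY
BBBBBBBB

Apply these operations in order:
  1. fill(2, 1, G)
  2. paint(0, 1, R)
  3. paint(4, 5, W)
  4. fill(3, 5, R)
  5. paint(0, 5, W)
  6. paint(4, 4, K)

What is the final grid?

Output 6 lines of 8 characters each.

After op 1 fill(2,1,G) [46 cells changed]:
GGGGGGGG
GGGGGGGG
GGGGGGGG
GGGGGGGY
GGGGGGGY
GGGGGGGG
After op 2 paint(0,1,R):
GRGGGGGG
GGGGGGGG
GGGGGGGG
GGGGGGGY
GGGGGGGY
GGGGGGGG
After op 3 paint(4,5,W):
GRGGGGGG
GGGGGGGG
GGGGGGGG
GGGGGGGY
GGGGGWGY
GGGGGGGG
After op 4 fill(3,5,R) [44 cells changed]:
RRRRRRRR
RRRRRRRR
RRRRRRRR
RRRRRRRY
RRRRRWRY
RRRRRRRR
After op 5 paint(0,5,W):
RRRRRWRR
RRRRRRRR
RRRRRRRR
RRRRRRRY
RRRRRWRY
RRRRRRRR
After op 6 paint(4,4,K):
RRRRRWRR
RRRRRRRR
RRRRRRRR
RRRRRRRY
RRRRKWRY
RRRRRRRR

Answer: RRRRRWRR
RRRRRRRR
RRRRRRRR
RRRRRRRY
RRRRKWRY
RRRRRRRR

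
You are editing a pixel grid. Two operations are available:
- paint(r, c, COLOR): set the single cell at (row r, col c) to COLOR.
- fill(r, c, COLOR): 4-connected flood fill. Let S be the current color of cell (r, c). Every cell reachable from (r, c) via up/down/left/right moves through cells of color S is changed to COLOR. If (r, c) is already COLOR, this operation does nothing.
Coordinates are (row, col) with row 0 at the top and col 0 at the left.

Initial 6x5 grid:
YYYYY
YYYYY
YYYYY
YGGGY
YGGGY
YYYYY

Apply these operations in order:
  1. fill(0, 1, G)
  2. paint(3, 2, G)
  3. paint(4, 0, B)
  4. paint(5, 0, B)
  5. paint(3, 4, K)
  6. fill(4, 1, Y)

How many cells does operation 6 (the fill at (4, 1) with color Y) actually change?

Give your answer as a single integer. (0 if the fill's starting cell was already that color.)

Answer: 27

Derivation:
After op 1 fill(0,1,G) [24 cells changed]:
GGGGG
GGGGG
GGGGG
GGGGG
GGGGG
GGGGG
After op 2 paint(3,2,G):
GGGGG
GGGGG
GGGGG
GGGGG
GGGGG
GGGGG
After op 3 paint(4,0,B):
GGGGG
GGGGG
GGGGG
GGGGG
BGGGG
GGGGG
After op 4 paint(5,0,B):
GGGGG
GGGGG
GGGGG
GGGGG
BGGGG
BGGGG
After op 5 paint(3,4,K):
GGGGG
GGGGG
GGGGG
GGGGK
BGGGG
BGGGG
After op 6 fill(4,1,Y) [27 cells changed]:
YYYYY
YYYYY
YYYYY
YYYYK
BYYYY
BYYYY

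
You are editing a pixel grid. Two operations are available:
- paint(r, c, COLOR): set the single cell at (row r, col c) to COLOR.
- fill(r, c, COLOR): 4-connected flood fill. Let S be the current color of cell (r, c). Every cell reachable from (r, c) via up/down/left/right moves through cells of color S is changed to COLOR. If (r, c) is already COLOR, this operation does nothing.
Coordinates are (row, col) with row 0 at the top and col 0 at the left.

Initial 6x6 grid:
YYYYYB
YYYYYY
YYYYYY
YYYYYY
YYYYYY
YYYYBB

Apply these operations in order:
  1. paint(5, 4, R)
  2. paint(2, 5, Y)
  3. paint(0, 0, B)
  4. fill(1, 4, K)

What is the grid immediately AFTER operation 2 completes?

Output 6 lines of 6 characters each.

After op 1 paint(5,4,R):
YYYYYB
YYYYYY
YYYYYY
YYYYYY
YYYYYY
YYYYRB
After op 2 paint(2,5,Y):
YYYYYB
YYYYYY
YYYYYY
YYYYYY
YYYYYY
YYYYRB

Answer: YYYYYB
YYYYYY
YYYYYY
YYYYYY
YYYYYY
YYYYRB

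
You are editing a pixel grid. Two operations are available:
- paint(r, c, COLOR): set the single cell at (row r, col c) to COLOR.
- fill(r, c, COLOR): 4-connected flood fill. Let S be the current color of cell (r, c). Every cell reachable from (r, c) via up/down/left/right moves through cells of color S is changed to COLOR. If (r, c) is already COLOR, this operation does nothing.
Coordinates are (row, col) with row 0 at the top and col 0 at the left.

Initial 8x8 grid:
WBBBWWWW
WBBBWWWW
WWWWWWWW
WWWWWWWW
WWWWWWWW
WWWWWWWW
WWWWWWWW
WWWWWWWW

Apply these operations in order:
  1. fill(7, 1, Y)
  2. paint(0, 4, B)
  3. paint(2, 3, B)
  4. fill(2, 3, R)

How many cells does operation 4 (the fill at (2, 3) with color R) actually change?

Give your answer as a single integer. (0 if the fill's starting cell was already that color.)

Answer: 8

Derivation:
After op 1 fill(7,1,Y) [58 cells changed]:
YBBBYYYY
YBBBYYYY
YYYYYYYY
YYYYYYYY
YYYYYYYY
YYYYYYYY
YYYYYYYY
YYYYYYYY
After op 2 paint(0,4,B):
YBBBBYYY
YBBBYYYY
YYYYYYYY
YYYYYYYY
YYYYYYYY
YYYYYYYY
YYYYYYYY
YYYYYYYY
After op 3 paint(2,3,B):
YBBBBYYY
YBBBYYYY
YYYBYYYY
YYYYYYYY
YYYYYYYY
YYYYYYYY
YYYYYYYY
YYYYYYYY
After op 4 fill(2,3,R) [8 cells changed]:
YRRRRYYY
YRRRYYYY
YYYRYYYY
YYYYYYYY
YYYYYYYY
YYYYYYYY
YYYYYYYY
YYYYYYYY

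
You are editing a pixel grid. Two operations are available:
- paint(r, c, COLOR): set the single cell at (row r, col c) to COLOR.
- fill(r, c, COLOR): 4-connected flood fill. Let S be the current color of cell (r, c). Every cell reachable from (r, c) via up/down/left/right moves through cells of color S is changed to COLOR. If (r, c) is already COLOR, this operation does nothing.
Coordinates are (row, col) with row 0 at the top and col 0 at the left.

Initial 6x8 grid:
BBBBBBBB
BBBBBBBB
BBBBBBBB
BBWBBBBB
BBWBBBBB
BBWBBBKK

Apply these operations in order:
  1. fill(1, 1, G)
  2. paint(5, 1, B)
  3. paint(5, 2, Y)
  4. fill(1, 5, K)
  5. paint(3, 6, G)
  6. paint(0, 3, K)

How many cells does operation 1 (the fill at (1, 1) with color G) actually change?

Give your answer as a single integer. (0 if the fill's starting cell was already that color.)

After op 1 fill(1,1,G) [43 cells changed]:
GGGGGGGG
GGGGGGGG
GGGGGGGG
GGWGGGGG
GGWGGGGG
GGWGGGKK

Answer: 43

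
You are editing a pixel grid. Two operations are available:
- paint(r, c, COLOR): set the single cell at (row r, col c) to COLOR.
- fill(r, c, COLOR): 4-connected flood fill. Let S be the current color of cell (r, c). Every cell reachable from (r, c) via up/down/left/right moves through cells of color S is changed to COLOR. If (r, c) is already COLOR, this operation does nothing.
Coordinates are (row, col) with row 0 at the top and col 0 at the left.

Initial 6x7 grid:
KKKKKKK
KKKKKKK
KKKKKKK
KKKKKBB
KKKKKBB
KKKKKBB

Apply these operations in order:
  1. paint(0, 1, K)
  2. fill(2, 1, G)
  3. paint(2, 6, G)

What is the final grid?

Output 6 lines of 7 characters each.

After op 1 paint(0,1,K):
KKKKKKK
KKKKKKK
KKKKKKK
KKKKKBB
KKKKKBB
KKKKKBB
After op 2 fill(2,1,G) [36 cells changed]:
GGGGGGG
GGGGGGG
GGGGGGG
GGGGGBB
GGGGGBB
GGGGGBB
After op 3 paint(2,6,G):
GGGGGGG
GGGGGGG
GGGGGGG
GGGGGBB
GGGGGBB
GGGGGBB

Answer: GGGGGGG
GGGGGGG
GGGGGGG
GGGGGBB
GGGGGBB
GGGGGBB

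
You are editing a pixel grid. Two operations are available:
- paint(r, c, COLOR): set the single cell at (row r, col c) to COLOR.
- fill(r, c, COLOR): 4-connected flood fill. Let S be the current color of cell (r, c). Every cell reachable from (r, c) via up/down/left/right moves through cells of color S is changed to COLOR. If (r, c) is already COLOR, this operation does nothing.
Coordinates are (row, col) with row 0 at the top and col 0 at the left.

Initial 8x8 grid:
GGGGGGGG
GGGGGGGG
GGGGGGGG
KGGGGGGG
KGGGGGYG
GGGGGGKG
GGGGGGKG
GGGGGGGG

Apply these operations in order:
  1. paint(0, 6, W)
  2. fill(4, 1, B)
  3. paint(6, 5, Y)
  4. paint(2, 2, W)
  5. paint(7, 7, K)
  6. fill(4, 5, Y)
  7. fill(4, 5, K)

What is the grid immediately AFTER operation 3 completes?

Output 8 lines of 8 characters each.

Answer: BBBBBBWB
BBBBBBBB
BBBBBBBB
KBBBBBBB
KBBBBBYB
BBBBBBKB
BBBBBYKB
BBBBBBBB

Derivation:
After op 1 paint(0,6,W):
GGGGGGWG
GGGGGGGG
GGGGGGGG
KGGGGGGG
KGGGGGYG
GGGGGGKG
GGGGGGKG
GGGGGGGG
After op 2 fill(4,1,B) [58 cells changed]:
BBBBBBWB
BBBBBBBB
BBBBBBBB
KBBBBBBB
KBBBBBYB
BBBBBBKB
BBBBBBKB
BBBBBBBB
After op 3 paint(6,5,Y):
BBBBBBWB
BBBBBBBB
BBBBBBBB
KBBBBBBB
KBBBBBYB
BBBBBBKB
BBBBBYKB
BBBBBBBB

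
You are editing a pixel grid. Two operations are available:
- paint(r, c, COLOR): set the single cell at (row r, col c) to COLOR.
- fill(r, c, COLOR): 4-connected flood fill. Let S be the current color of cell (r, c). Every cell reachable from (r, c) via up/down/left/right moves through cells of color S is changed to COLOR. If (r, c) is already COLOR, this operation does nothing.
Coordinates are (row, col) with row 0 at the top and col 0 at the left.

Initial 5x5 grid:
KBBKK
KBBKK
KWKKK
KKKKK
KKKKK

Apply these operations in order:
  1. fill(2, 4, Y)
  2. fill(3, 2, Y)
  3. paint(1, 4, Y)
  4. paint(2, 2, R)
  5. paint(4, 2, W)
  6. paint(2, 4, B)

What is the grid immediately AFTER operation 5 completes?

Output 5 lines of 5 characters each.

Answer: YBBYY
YBBYY
YWRYY
YYYYY
YYWYY

Derivation:
After op 1 fill(2,4,Y) [20 cells changed]:
YBBYY
YBBYY
YWYYY
YYYYY
YYYYY
After op 2 fill(3,2,Y) [0 cells changed]:
YBBYY
YBBYY
YWYYY
YYYYY
YYYYY
After op 3 paint(1,4,Y):
YBBYY
YBBYY
YWYYY
YYYYY
YYYYY
After op 4 paint(2,2,R):
YBBYY
YBBYY
YWRYY
YYYYY
YYYYY
After op 5 paint(4,2,W):
YBBYY
YBBYY
YWRYY
YYYYY
YYWYY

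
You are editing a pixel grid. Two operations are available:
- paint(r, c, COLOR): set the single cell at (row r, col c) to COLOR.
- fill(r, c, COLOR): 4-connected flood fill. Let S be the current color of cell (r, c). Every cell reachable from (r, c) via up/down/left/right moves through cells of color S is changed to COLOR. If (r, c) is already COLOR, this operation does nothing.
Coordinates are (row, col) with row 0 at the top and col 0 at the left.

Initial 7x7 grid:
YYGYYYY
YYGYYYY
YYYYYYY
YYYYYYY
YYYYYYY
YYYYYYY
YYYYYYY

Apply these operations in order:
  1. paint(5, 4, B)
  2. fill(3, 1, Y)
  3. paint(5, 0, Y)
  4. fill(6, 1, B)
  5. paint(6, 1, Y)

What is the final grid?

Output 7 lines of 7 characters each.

Answer: BBGBBBB
BBGBBBB
BBBBBBB
BBBBBBB
BBBBBBB
BBBBBBB
BYBBBBB

Derivation:
After op 1 paint(5,4,B):
YYGYYYY
YYGYYYY
YYYYYYY
YYYYYYY
YYYYYYY
YYYYBYY
YYYYYYY
After op 2 fill(3,1,Y) [0 cells changed]:
YYGYYYY
YYGYYYY
YYYYYYY
YYYYYYY
YYYYYYY
YYYYBYY
YYYYYYY
After op 3 paint(5,0,Y):
YYGYYYY
YYGYYYY
YYYYYYY
YYYYYYY
YYYYYYY
YYYYBYY
YYYYYYY
After op 4 fill(6,1,B) [46 cells changed]:
BBGBBBB
BBGBBBB
BBBBBBB
BBBBBBB
BBBBBBB
BBBBBBB
BBBBBBB
After op 5 paint(6,1,Y):
BBGBBBB
BBGBBBB
BBBBBBB
BBBBBBB
BBBBBBB
BBBBBBB
BYBBBBB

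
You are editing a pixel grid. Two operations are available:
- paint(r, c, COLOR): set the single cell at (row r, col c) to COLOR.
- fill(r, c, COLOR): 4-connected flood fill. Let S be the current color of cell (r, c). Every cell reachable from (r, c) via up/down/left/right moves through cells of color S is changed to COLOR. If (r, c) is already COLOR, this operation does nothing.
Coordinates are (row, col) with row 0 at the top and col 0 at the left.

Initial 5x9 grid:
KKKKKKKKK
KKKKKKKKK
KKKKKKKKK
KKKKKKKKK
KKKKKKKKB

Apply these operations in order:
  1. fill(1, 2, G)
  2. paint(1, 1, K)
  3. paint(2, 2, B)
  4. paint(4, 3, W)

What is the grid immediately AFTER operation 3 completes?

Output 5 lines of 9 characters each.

Answer: GGGGGGGGG
GKGGGGGGG
GGBGGGGGG
GGGGGGGGG
GGGGGGGGB

Derivation:
After op 1 fill(1,2,G) [44 cells changed]:
GGGGGGGGG
GGGGGGGGG
GGGGGGGGG
GGGGGGGGG
GGGGGGGGB
After op 2 paint(1,1,K):
GGGGGGGGG
GKGGGGGGG
GGGGGGGGG
GGGGGGGGG
GGGGGGGGB
After op 3 paint(2,2,B):
GGGGGGGGG
GKGGGGGGG
GGBGGGGGG
GGGGGGGGG
GGGGGGGGB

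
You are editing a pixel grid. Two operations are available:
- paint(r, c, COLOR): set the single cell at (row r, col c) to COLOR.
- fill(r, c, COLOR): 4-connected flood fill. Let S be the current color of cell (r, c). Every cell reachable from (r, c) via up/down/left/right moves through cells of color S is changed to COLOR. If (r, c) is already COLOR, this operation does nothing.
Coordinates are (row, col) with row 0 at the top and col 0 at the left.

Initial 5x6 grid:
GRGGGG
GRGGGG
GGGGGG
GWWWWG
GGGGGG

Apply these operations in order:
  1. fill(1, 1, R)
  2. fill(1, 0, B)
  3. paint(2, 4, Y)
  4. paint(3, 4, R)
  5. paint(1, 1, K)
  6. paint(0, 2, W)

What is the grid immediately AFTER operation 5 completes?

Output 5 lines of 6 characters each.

Answer: BRBBBB
BKBBBB
BBBBYB
BWWWRB
BBBBBB

Derivation:
After op 1 fill(1,1,R) [0 cells changed]:
GRGGGG
GRGGGG
GGGGGG
GWWWWG
GGGGGG
After op 2 fill(1,0,B) [24 cells changed]:
BRBBBB
BRBBBB
BBBBBB
BWWWWB
BBBBBB
After op 3 paint(2,4,Y):
BRBBBB
BRBBBB
BBBBYB
BWWWWB
BBBBBB
After op 4 paint(3,4,R):
BRBBBB
BRBBBB
BBBBYB
BWWWRB
BBBBBB
After op 5 paint(1,1,K):
BRBBBB
BKBBBB
BBBBYB
BWWWRB
BBBBBB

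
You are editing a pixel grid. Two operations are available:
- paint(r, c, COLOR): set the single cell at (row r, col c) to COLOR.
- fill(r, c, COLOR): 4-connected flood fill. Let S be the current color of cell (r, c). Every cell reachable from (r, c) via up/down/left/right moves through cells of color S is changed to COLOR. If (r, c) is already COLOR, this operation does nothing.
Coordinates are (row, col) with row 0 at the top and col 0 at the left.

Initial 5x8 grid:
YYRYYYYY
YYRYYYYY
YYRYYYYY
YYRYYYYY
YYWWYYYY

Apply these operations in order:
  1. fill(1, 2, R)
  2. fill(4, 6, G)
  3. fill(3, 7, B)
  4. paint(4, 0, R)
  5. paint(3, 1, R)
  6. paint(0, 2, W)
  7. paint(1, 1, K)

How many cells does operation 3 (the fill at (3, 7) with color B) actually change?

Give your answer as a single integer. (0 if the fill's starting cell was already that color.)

Answer: 24

Derivation:
After op 1 fill(1,2,R) [0 cells changed]:
YYRYYYYY
YYRYYYYY
YYRYYYYY
YYRYYYYY
YYWWYYYY
After op 2 fill(4,6,G) [24 cells changed]:
YYRGGGGG
YYRGGGGG
YYRGGGGG
YYRGGGGG
YYWWGGGG
After op 3 fill(3,7,B) [24 cells changed]:
YYRBBBBB
YYRBBBBB
YYRBBBBB
YYRBBBBB
YYWWBBBB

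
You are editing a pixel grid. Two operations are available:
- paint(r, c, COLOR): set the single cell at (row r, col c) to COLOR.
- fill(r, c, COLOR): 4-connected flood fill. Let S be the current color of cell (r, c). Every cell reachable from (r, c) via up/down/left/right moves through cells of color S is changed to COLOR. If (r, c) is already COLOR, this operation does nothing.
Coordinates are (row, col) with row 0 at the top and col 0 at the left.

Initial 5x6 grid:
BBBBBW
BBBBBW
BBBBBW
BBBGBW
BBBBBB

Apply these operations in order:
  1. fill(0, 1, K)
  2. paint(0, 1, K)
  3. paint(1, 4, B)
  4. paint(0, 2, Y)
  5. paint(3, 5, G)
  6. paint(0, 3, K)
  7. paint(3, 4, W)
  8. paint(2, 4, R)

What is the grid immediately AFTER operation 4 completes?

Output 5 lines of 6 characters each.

After op 1 fill(0,1,K) [25 cells changed]:
KKKKKW
KKKKKW
KKKKKW
KKKGKW
KKKKKK
After op 2 paint(0,1,K):
KKKKKW
KKKKKW
KKKKKW
KKKGKW
KKKKKK
After op 3 paint(1,4,B):
KKKKKW
KKKKBW
KKKKKW
KKKGKW
KKKKKK
After op 4 paint(0,2,Y):
KKYKKW
KKKKBW
KKKKKW
KKKGKW
KKKKKK

Answer: KKYKKW
KKKKBW
KKKKKW
KKKGKW
KKKKKK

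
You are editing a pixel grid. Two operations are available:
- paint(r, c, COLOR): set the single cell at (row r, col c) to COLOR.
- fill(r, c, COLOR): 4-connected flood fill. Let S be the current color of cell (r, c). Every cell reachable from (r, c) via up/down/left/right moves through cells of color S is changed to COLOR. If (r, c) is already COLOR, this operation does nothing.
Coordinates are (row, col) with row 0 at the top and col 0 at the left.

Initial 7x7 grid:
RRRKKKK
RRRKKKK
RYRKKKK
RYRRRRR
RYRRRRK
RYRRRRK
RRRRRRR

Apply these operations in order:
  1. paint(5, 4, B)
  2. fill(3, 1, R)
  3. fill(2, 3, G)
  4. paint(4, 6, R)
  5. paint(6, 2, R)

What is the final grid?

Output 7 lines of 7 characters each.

After op 1 paint(5,4,B):
RRRKKKK
RRRKKKK
RYRKKKK
RYRRRRR
RYRRRRK
RYRRBRK
RRRRRRR
After op 2 fill(3,1,R) [4 cells changed]:
RRRKKKK
RRRKKKK
RRRKKKK
RRRRRRR
RRRRRRK
RRRRBRK
RRRRRRR
After op 3 fill(2,3,G) [12 cells changed]:
RRRGGGG
RRRGGGG
RRRGGGG
RRRRRRR
RRRRRRK
RRRRBRK
RRRRRRR
After op 4 paint(4,6,R):
RRRGGGG
RRRGGGG
RRRGGGG
RRRRRRR
RRRRRRR
RRRRBRK
RRRRRRR
After op 5 paint(6,2,R):
RRRGGGG
RRRGGGG
RRRGGGG
RRRRRRR
RRRRRRR
RRRRBRK
RRRRRRR

Answer: RRRGGGG
RRRGGGG
RRRGGGG
RRRRRRR
RRRRRRR
RRRRBRK
RRRRRRR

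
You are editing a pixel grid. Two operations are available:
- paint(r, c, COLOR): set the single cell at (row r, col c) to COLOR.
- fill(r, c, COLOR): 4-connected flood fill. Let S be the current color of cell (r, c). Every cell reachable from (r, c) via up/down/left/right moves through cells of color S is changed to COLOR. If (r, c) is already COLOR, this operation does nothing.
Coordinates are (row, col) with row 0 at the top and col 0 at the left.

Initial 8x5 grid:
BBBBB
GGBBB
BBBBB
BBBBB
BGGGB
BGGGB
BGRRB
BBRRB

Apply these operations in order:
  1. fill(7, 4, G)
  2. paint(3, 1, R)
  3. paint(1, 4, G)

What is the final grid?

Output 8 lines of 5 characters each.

Answer: GGGGG
GGGGG
GGGGG
GRGGG
GGGGG
GGGGG
GGRRG
GGRRG

Derivation:
After op 1 fill(7,4,G) [27 cells changed]:
GGGGG
GGGGG
GGGGG
GGGGG
GGGGG
GGGGG
GGRRG
GGRRG
After op 2 paint(3,1,R):
GGGGG
GGGGG
GGGGG
GRGGG
GGGGG
GGGGG
GGRRG
GGRRG
After op 3 paint(1,4,G):
GGGGG
GGGGG
GGGGG
GRGGG
GGGGG
GGGGG
GGRRG
GGRRG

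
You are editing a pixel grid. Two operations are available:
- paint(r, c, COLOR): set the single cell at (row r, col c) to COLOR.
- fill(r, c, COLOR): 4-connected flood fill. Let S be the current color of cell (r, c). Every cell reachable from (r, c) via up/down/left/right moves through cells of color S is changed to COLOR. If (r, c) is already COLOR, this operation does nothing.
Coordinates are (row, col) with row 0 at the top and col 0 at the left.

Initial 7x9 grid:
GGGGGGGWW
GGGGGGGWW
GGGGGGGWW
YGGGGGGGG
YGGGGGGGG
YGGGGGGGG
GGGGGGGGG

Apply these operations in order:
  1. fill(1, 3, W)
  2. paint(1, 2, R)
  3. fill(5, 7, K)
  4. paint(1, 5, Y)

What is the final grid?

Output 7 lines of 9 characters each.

After op 1 fill(1,3,W) [54 cells changed]:
WWWWWWWWW
WWWWWWWWW
WWWWWWWWW
YWWWWWWWW
YWWWWWWWW
YWWWWWWWW
WWWWWWWWW
After op 2 paint(1,2,R):
WWWWWWWWW
WWRWWWWWW
WWWWWWWWW
YWWWWWWWW
YWWWWWWWW
YWWWWWWWW
WWWWWWWWW
After op 3 fill(5,7,K) [59 cells changed]:
KKKKKKKKK
KKRKKKKKK
KKKKKKKKK
YKKKKKKKK
YKKKKKKKK
YKKKKKKKK
KKKKKKKKK
After op 4 paint(1,5,Y):
KKKKKKKKK
KKRKKYKKK
KKKKKKKKK
YKKKKKKKK
YKKKKKKKK
YKKKKKKKK
KKKKKKKKK

Answer: KKKKKKKKK
KKRKKYKKK
KKKKKKKKK
YKKKKKKKK
YKKKKKKKK
YKKKKKKKK
KKKKKKKKK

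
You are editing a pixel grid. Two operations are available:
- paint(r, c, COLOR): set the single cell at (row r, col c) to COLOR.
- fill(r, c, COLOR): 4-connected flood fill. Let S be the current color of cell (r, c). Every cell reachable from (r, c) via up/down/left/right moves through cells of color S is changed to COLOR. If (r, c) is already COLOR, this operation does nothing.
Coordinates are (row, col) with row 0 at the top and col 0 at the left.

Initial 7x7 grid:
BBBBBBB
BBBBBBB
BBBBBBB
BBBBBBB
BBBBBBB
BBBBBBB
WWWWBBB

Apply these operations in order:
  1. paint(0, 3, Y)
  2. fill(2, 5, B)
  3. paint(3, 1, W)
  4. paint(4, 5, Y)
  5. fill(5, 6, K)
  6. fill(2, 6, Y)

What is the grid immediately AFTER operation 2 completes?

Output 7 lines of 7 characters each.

After op 1 paint(0,3,Y):
BBBYBBB
BBBBBBB
BBBBBBB
BBBBBBB
BBBBBBB
BBBBBBB
WWWWBBB
After op 2 fill(2,5,B) [0 cells changed]:
BBBYBBB
BBBBBBB
BBBBBBB
BBBBBBB
BBBBBBB
BBBBBBB
WWWWBBB

Answer: BBBYBBB
BBBBBBB
BBBBBBB
BBBBBBB
BBBBBBB
BBBBBBB
WWWWBBB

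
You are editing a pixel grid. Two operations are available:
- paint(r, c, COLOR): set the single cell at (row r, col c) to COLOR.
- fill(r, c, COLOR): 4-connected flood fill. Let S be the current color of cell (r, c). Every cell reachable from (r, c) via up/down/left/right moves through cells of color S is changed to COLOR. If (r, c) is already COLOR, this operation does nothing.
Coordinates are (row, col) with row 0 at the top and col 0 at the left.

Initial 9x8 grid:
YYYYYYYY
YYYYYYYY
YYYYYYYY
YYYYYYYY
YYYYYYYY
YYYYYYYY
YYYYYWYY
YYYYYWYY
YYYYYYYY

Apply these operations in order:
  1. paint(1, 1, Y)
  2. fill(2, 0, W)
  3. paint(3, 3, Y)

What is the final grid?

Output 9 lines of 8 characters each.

Answer: WWWWWWWW
WWWWWWWW
WWWWWWWW
WWWYWWWW
WWWWWWWW
WWWWWWWW
WWWWWWWW
WWWWWWWW
WWWWWWWW

Derivation:
After op 1 paint(1,1,Y):
YYYYYYYY
YYYYYYYY
YYYYYYYY
YYYYYYYY
YYYYYYYY
YYYYYYYY
YYYYYWYY
YYYYYWYY
YYYYYYYY
After op 2 fill(2,0,W) [70 cells changed]:
WWWWWWWW
WWWWWWWW
WWWWWWWW
WWWWWWWW
WWWWWWWW
WWWWWWWW
WWWWWWWW
WWWWWWWW
WWWWWWWW
After op 3 paint(3,3,Y):
WWWWWWWW
WWWWWWWW
WWWWWWWW
WWWYWWWW
WWWWWWWW
WWWWWWWW
WWWWWWWW
WWWWWWWW
WWWWWWWW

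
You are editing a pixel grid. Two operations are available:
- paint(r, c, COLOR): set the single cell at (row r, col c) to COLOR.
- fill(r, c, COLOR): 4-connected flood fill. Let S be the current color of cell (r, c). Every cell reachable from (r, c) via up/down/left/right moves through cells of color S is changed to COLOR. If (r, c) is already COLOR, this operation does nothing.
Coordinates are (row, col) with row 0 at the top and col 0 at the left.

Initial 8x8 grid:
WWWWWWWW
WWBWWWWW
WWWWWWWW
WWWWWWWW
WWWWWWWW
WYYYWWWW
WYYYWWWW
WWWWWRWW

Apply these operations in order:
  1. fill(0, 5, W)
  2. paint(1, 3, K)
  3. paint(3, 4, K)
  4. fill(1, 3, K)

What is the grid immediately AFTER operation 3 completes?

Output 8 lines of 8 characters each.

Answer: WWWWWWWW
WWBKWWWW
WWWWWWWW
WWWWKWWW
WWWWWWWW
WYYYWWWW
WYYYWWWW
WWWWWRWW

Derivation:
After op 1 fill(0,5,W) [0 cells changed]:
WWWWWWWW
WWBWWWWW
WWWWWWWW
WWWWWWWW
WWWWWWWW
WYYYWWWW
WYYYWWWW
WWWWWRWW
After op 2 paint(1,3,K):
WWWWWWWW
WWBKWWWW
WWWWWWWW
WWWWWWWW
WWWWWWWW
WYYYWWWW
WYYYWWWW
WWWWWRWW
After op 3 paint(3,4,K):
WWWWWWWW
WWBKWWWW
WWWWWWWW
WWWWKWWW
WWWWWWWW
WYYYWWWW
WYYYWWWW
WWWWWRWW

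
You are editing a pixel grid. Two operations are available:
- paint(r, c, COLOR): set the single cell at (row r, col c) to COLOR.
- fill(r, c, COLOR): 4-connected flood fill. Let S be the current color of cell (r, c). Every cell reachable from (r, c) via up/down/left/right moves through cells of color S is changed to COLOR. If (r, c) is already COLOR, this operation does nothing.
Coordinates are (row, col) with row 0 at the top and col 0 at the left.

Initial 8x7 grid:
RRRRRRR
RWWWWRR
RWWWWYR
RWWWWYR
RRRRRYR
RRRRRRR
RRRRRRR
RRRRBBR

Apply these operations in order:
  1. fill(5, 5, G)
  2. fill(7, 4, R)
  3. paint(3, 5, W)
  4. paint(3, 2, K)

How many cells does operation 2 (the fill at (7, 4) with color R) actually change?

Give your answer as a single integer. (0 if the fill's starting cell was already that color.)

After op 1 fill(5,5,G) [39 cells changed]:
GGGGGGG
GWWWWGG
GWWWWYG
GWWWWYG
GGGGGYG
GGGGGGG
GGGGGGG
GGGGBBG
After op 2 fill(7,4,R) [2 cells changed]:
GGGGGGG
GWWWWGG
GWWWWYG
GWWWWYG
GGGGGYG
GGGGGGG
GGGGGGG
GGGGRRG

Answer: 2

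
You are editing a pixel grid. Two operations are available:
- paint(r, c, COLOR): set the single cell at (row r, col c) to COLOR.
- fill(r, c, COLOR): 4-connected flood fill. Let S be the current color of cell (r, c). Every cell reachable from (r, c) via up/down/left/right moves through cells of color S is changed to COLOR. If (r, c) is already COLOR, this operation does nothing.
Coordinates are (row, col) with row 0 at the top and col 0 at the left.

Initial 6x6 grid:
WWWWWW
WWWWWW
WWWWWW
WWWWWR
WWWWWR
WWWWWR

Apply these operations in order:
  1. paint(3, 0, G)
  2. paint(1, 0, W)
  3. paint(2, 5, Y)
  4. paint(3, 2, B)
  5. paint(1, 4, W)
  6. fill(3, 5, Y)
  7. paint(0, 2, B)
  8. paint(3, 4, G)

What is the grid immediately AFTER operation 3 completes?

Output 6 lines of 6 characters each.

After op 1 paint(3,0,G):
WWWWWW
WWWWWW
WWWWWW
GWWWWR
WWWWWR
WWWWWR
After op 2 paint(1,0,W):
WWWWWW
WWWWWW
WWWWWW
GWWWWR
WWWWWR
WWWWWR
After op 3 paint(2,5,Y):
WWWWWW
WWWWWW
WWWWWY
GWWWWR
WWWWWR
WWWWWR

Answer: WWWWWW
WWWWWW
WWWWWY
GWWWWR
WWWWWR
WWWWWR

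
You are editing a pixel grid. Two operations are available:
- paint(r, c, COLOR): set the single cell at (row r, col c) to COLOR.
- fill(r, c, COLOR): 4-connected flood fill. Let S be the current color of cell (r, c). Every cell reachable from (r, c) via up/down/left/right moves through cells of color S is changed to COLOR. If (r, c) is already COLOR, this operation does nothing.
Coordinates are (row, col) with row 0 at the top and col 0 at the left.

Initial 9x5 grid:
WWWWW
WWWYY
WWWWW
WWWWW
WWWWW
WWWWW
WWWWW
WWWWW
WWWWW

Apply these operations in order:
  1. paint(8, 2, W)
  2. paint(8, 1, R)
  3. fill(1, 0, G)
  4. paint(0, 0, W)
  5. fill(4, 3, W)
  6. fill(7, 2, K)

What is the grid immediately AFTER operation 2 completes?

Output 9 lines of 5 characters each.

After op 1 paint(8,2,W):
WWWWW
WWWYY
WWWWW
WWWWW
WWWWW
WWWWW
WWWWW
WWWWW
WWWWW
After op 2 paint(8,1,R):
WWWWW
WWWYY
WWWWW
WWWWW
WWWWW
WWWWW
WWWWW
WWWWW
WRWWW

Answer: WWWWW
WWWYY
WWWWW
WWWWW
WWWWW
WWWWW
WWWWW
WWWWW
WRWWW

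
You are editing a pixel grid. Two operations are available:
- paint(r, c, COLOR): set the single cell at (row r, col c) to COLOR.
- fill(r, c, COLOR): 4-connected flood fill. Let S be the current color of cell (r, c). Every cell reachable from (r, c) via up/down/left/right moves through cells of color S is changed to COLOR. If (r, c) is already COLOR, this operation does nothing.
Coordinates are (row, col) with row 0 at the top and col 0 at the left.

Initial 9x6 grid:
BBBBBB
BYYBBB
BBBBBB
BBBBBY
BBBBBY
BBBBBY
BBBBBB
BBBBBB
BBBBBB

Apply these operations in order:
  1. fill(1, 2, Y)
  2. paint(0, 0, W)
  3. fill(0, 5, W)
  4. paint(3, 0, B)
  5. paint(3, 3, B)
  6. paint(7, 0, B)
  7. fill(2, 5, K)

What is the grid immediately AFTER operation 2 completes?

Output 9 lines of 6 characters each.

Answer: WBBBBB
BYYBBB
BBBBBB
BBBBBY
BBBBBY
BBBBBY
BBBBBB
BBBBBB
BBBBBB

Derivation:
After op 1 fill(1,2,Y) [0 cells changed]:
BBBBBB
BYYBBB
BBBBBB
BBBBBY
BBBBBY
BBBBBY
BBBBBB
BBBBBB
BBBBBB
After op 2 paint(0,0,W):
WBBBBB
BYYBBB
BBBBBB
BBBBBY
BBBBBY
BBBBBY
BBBBBB
BBBBBB
BBBBBB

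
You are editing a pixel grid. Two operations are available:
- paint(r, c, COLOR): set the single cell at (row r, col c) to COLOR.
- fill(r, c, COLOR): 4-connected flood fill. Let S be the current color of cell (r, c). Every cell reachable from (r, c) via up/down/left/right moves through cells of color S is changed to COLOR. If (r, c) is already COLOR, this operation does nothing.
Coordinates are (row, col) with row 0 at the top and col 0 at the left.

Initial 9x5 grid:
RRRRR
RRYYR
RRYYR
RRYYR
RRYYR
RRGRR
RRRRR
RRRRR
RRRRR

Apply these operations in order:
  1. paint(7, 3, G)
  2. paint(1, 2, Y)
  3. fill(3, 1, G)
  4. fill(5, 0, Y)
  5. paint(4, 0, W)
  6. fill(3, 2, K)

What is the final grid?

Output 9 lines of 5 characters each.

Answer: KKKKK
KKKKK
KKKKK
KKKKK
WKKKK
KKKKK
KKKKK
KKKKK
KKKKK

Derivation:
After op 1 paint(7,3,G):
RRRRR
RRYYR
RRYYR
RRYYR
RRYYR
RRGRR
RRRRR
RRRGR
RRRRR
After op 2 paint(1,2,Y):
RRRRR
RRYYR
RRYYR
RRYYR
RRYYR
RRGRR
RRRRR
RRRGR
RRRRR
After op 3 fill(3,1,G) [35 cells changed]:
GGGGG
GGYYG
GGYYG
GGYYG
GGYYG
GGGGG
GGGGG
GGGGG
GGGGG
After op 4 fill(5,0,Y) [37 cells changed]:
YYYYY
YYYYY
YYYYY
YYYYY
YYYYY
YYYYY
YYYYY
YYYYY
YYYYY
After op 5 paint(4,0,W):
YYYYY
YYYYY
YYYYY
YYYYY
WYYYY
YYYYY
YYYYY
YYYYY
YYYYY
After op 6 fill(3,2,K) [44 cells changed]:
KKKKK
KKKKK
KKKKK
KKKKK
WKKKK
KKKKK
KKKKK
KKKKK
KKKKK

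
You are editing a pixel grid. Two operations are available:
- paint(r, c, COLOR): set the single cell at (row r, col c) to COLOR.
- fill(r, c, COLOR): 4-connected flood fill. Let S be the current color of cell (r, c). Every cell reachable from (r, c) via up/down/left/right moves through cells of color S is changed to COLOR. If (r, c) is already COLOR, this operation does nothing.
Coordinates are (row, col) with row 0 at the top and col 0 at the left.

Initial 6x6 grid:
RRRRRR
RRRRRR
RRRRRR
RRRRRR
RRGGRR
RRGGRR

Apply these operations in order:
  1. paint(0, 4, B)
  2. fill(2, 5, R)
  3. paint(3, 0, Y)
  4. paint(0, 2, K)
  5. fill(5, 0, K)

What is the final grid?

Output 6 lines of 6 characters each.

After op 1 paint(0,4,B):
RRRRBR
RRRRRR
RRRRRR
RRRRRR
RRGGRR
RRGGRR
After op 2 fill(2,5,R) [0 cells changed]:
RRRRBR
RRRRRR
RRRRRR
RRRRRR
RRGGRR
RRGGRR
After op 3 paint(3,0,Y):
RRRRBR
RRRRRR
RRRRRR
YRRRRR
RRGGRR
RRGGRR
After op 4 paint(0,2,K):
RRKRBR
RRRRRR
RRRRRR
YRRRRR
RRGGRR
RRGGRR
After op 5 fill(5,0,K) [29 cells changed]:
KKKKBK
KKKKKK
KKKKKK
YKKKKK
KKGGKK
KKGGKK

Answer: KKKKBK
KKKKKK
KKKKKK
YKKKKK
KKGGKK
KKGGKK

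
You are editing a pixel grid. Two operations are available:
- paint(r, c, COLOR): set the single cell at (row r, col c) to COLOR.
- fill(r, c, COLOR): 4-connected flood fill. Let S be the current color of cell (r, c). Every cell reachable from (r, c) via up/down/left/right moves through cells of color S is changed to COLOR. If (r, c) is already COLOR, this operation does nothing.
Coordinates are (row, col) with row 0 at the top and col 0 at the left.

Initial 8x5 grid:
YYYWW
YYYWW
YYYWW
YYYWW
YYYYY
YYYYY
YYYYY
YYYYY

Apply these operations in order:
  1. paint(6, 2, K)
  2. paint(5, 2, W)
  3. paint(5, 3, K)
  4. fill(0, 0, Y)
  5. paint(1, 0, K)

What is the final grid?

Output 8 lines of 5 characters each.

Answer: YYYWW
KYYWW
YYYWW
YYYWW
YYYYY
YYWKY
YYKYY
YYYYY

Derivation:
After op 1 paint(6,2,K):
YYYWW
YYYWW
YYYWW
YYYWW
YYYYY
YYYYY
YYKYY
YYYYY
After op 2 paint(5,2,W):
YYYWW
YYYWW
YYYWW
YYYWW
YYYYY
YYWYY
YYKYY
YYYYY
After op 3 paint(5,3,K):
YYYWW
YYYWW
YYYWW
YYYWW
YYYYY
YYWKY
YYKYY
YYYYY
After op 4 fill(0,0,Y) [0 cells changed]:
YYYWW
YYYWW
YYYWW
YYYWW
YYYYY
YYWKY
YYKYY
YYYYY
After op 5 paint(1,0,K):
YYYWW
KYYWW
YYYWW
YYYWW
YYYYY
YYWKY
YYKYY
YYYYY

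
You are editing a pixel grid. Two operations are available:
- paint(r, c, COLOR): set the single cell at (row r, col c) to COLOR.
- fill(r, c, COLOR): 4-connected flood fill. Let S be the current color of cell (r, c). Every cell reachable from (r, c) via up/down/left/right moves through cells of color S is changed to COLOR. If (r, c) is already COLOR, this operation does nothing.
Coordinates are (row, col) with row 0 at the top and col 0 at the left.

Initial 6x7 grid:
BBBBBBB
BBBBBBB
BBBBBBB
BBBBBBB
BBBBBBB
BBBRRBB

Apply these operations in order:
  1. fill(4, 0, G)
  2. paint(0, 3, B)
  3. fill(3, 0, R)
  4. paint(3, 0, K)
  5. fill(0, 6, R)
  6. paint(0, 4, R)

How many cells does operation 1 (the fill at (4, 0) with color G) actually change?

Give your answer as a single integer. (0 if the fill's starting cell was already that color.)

After op 1 fill(4,0,G) [40 cells changed]:
GGGGGGG
GGGGGGG
GGGGGGG
GGGGGGG
GGGGGGG
GGGRRGG

Answer: 40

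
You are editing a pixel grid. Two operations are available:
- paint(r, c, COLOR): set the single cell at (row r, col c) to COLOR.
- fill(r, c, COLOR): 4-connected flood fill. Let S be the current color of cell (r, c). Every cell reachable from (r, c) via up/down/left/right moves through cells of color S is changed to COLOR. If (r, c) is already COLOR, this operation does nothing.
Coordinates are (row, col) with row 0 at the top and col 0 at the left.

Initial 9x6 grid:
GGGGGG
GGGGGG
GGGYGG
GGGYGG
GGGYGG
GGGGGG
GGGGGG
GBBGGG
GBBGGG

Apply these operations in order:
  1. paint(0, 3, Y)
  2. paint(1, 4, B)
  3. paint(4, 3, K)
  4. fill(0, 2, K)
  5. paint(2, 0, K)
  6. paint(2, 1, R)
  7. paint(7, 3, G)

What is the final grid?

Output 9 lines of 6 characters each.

Answer: KKKYKK
KKKKBK
KRKYKK
KKKYKK
KKKKKK
KKKKKK
KKKKKK
KBBGKK
KBBKKK

Derivation:
After op 1 paint(0,3,Y):
GGGYGG
GGGGGG
GGGYGG
GGGYGG
GGGYGG
GGGGGG
GGGGGG
GBBGGG
GBBGGG
After op 2 paint(1,4,B):
GGGYGG
GGGGBG
GGGYGG
GGGYGG
GGGYGG
GGGGGG
GGGGGG
GBBGGG
GBBGGG
After op 3 paint(4,3,K):
GGGYGG
GGGGBG
GGGYGG
GGGYGG
GGGKGG
GGGGGG
GGGGGG
GBBGGG
GBBGGG
After op 4 fill(0,2,K) [45 cells changed]:
KKKYKK
KKKKBK
KKKYKK
KKKYKK
KKKKKK
KKKKKK
KKKKKK
KBBKKK
KBBKKK
After op 5 paint(2,0,K):
KKKYKK
KKKKBK
KKKYKK
KKKYKK
KKKKKK
KKKKKK
KKKKKK
KBBKKK
KBBKKK
After op 6 paint(2,1,R):
KKKYKK
KKKKBK
KRKYKK
KKKYKK
KKKKKK
KKKKKK
KKKKKK
KBBKKK
KBBKKK
After op 7 paint(7,3,G):
KKKYKK
KKKKBK
KRKYKK
KKKYKK
KKKKKK
KKKKKK
KKKKKK
KBBGKK
KBBKKK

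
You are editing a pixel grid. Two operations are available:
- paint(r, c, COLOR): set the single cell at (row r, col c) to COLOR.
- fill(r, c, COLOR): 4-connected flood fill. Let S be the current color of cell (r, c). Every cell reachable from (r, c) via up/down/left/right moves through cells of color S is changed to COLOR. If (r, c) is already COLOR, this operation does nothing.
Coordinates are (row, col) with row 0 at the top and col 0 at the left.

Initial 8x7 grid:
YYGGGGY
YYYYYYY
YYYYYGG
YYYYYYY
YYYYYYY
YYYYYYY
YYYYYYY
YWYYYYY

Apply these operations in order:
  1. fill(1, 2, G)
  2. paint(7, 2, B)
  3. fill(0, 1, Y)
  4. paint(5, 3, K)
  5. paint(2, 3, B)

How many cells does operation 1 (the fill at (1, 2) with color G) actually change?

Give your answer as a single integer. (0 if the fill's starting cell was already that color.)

After op 1 fill(1,2,G) [49 cells changed]:
GGGGGGG
GGGGGGG
GGGGGGG
GGGGGGG
GGGGGGG
GGGGGGG
GGGGGGG
GWGGGGG

Answer: 49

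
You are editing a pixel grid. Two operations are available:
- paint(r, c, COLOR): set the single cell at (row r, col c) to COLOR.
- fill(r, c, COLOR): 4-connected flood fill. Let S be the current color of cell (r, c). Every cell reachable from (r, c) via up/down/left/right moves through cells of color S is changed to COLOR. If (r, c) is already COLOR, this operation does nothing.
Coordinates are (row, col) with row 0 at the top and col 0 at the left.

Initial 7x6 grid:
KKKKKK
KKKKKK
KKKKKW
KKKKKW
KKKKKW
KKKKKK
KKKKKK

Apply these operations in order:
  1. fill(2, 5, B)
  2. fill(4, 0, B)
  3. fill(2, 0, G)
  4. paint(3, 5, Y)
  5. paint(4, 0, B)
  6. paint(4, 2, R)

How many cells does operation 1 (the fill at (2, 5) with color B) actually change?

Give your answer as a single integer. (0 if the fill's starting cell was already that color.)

Answer: 3

Derivation:
After op 1 fill(2,5,B) [3 cells changed]:
KKKKKK
KKKKKK
KKKKKB
KKKKKB
KKKKKB
KKKKKK
KKKKKK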